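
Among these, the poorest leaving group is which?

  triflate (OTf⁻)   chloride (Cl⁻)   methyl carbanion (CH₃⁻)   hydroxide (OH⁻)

methyl carbanion (CH₃⁻)

The more stable X⁻ (or X) is on its own — i.e. the weaker a base it is — the better a leaving group it makes.
triflate (OTf⁻): pKₐ(CF₃SO₃H (triflic acid)) ≈ -14
chloride (Cl⁻): pKₐ(HCl) ≈ -7
hydroxide (OH⁻): pKₐ(H₂O) ≈ 15.7
methyl carbanion (CH₃⁻): pKₐ(CH₄) ≈ 48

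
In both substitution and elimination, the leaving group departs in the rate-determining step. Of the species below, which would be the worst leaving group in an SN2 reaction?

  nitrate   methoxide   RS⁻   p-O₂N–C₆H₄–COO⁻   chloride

methoxide

chloride: pKₐ(HCl) ≈ -7
nitrate: pKₐ(HNO₃) ≈ -1.3
p-O₂N–C₆H₄–COO⁻: pKₐ(p-nitrobenzoic acid) ≈ 3.4
RS⁻: pKₐ(RSH (a thiol)) ≈ 10.5
methoxide: pKₐ(CH₃OH) ≈ 15.5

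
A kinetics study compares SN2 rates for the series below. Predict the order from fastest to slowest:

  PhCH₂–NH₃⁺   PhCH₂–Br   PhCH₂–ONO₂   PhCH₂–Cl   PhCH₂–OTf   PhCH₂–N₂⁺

PhCH₂–N₂⁺ > PhCH₂–OTf > PhCH₂–Br > PhCH₂–Cl > PhCH₂–ONO₂ > PhCH₂–NH₃⁺

Same R in every case — rank the leaving groups.
Leaving-group ability tracks the stability of the departed species; conjugate-acid pKₐ is the usual yardstick (lower pKₐ → better LG).
PhCH₂–N₂⁺ loses N₂: no meaningful conjugate acid; N₂ departs as an exceptionally stable neutral molecule
PhCH₂–OTf loses OTf⁻: pKₐ(CF₃SO₃H (triflic acid)) ≈ -14
PhCH₂–Br loses Br⁻: pKₐ(HBr) ≈ -9
PhCH₂–Cl loses Cl⁻: pKₐ(HCl) ≈ -7
PhCH₂–ONO₂ loses NO₃⁻: pKₐ(HNO₃) ≈ -1.3
PhCH₂–NH₃⁺ loses NH₃: pKₐ(NH₄⁺) ≈ 9.2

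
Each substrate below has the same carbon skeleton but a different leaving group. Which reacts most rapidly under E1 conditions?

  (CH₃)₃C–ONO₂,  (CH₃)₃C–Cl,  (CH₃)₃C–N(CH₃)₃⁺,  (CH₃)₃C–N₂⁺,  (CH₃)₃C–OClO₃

The skeletons are identical, so relative rate is governed entirely by leaving-group ability.
Leaving-group ability tracks the stability of the departed species; conjugate-acid pKₐ is the usual yardstick (lower pKₐ → better LG).
(CH₃)₃C–N₂⁺ loses N₂: no meaningful conjugate acid; N₂ departs as an exceptionally stable neutral molecule
(CH₃)₃C–OClO₃ loses ClO₄⁻: pKₐ(HClO₄) ≈ -10
(CH₃)₃C–Cl loses Cl⁻: pKₐ(HCl) ≈ -7
(CH₃)₃C–ONO₂ loses NO₃⁻: pKₐ(HNO₃) ≈ -1.3
(CH₃)₃C–N(CH₃)₃⁺ loses NR'₃: pKₐ(R'₃NH⁺) ≈ 10.7

(CH₃)₃C–N₂⁺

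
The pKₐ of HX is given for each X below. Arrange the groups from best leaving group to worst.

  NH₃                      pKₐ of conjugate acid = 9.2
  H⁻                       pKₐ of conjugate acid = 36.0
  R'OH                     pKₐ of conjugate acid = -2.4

R'OH > NH₃ > H⁻

Lower conjugate-acid pKₐ ⇒ weaker base ⇒ better leaving group.
Sorting by the given values: R'OH (-2.4), NH₃ (9.2), H⁻ (36.0).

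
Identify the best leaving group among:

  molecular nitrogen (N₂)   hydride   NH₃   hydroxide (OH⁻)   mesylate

The more stable X⁻ (or X) is on its own — i.e. the weaker a base it is — the better a leaving group it makes.
molecular nitrogen (N₂): no meaningful conjugate acid; N₂ departs as an exceptionally stable neutral molecule
mesylate: pKₐ(CH₃SO₃H (MsOH)) ≈ -1.9
NH₃: pKₐ(NH₄⁺) ≈ 9.2
hydroxide (OH⁻): pKₐ(H₂O) ≈ 15.7
hydride: pKₐ(H₂) ≈ 36

molecular nitrogen (N₂)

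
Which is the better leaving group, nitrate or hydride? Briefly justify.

nitrate

nitrate is the better leaving group.
pKₐ(HNO₃) ≈ -1.3 versus pKₐ(H₂) ≈ 36: nitrate is the much weaker base.
Resonance-delocalised over three oxygens.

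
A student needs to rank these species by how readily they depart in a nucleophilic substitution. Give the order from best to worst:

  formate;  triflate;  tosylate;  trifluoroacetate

triflate > tosylate > trifluoroacetate > formate

triflate: pKₐ(CF₃SO₃H (triflic acid)) ≈ -14
tosylate: pKₐ(p-CH₃C₆H₄SO₃H (TsOH)) ≈ -2.8
trifluoroacetate: pKₐ(CF₃COOH) ≈ 0.2
formate: pKₐ(HCOOH) ≈ 3.8 — resonance-stabilised carboxylate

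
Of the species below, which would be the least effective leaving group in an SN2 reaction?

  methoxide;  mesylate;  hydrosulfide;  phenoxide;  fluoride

methoxide

mesylate: pKₐ(CH₃SO₃H (MsOH)) ≈ -1.9
fluoride: pKₐ(HF) ≈ 3.2
hydrosulfide: pKₐ(H₂S) ≈ 7
phenoxide: pKₐ(C₆H₅OH (phenol)) ≈ 10
methoxide: pKₐ(CH₃OH) ≈ 15.5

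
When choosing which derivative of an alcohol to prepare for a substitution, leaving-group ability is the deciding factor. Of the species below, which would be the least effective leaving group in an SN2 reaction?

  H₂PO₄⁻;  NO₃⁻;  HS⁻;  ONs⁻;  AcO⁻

The more stable X⁻ (or X) is on its own — i.e. the weaker a base it is — the better a leaving group it makes.
ONs⁻: pKₐ(p-O₂NC₆H₄SO₃H) ≈ -3.5
NO₃⁻: pKₐ(HNO₃) ≈ -1.3
H₂PO₄⁻: pKₐ(H₃PO₄) ≈ 2.1
AcO⁻: pKₐ(CH₃COOH) ≈ 4.8
HS⁻: pKₐ(H₂S) ≈ 7

HS⁻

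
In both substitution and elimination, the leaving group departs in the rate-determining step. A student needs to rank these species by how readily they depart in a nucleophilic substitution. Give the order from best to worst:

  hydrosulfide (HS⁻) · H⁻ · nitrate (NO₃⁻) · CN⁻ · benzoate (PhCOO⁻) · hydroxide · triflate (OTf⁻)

triflate (OTf⁻) > nitrate (NO₃⁻) > benzoate (PhCOO⁻) > hydrosulfide (HS⁻) > CN⁻ > hydroxide > H⁻

Rank by basicity of the departing species: weakest base leaves most easily.
triflate (OTf⁻): pKₐ(CF₃SO₃H (triflic acid)) ≈ -14
nitrate (NO₃⁻): pKₐ(HNO₃) ≈ -1.3
benzoate (PhCOO⁻): pKₐ(C₆H₅COOH) ≈ 4.2
hydrosulfide (HS⁻): pKₐ(H₂S) ≈ 7
CN⁻: pKₐ(HCN) ≈ 9.2
hydroxide: pKₐ(H₂O) ≈ 15.7
H⁻: pKₐ(H₂) ≈ 36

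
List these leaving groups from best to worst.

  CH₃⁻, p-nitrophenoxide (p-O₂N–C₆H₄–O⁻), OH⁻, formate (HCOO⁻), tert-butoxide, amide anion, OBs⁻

OBs⁻ > formate (HCOO⁻) > p-nitrophenoxide (p-O₂N–C₆H₄–O⁻) > OH⁻ > tert-butoxide > amide anion > CH₃⁻

The more stable X⁻ (or X) is on its own — i.e. the weaker a base it is — the better a leaving group it makes.
OBs⁻: pKₐ(p-BrC₆H₄SO₃H) ≈ -2.8 — arenesulfonate with a p-bromo substituent
formate (HCOO⁻): pKₐ(HCOOH) ≈ 3.8
p-nitrophenoxide (p-O₂N–C₆H₄–O⁻): pKₐ(p-nitrophenol) ≈ 7.2 — nitro group delocalises the charge; the classic chromogenic LG
OH⁻: pKₐ(H₂O) ≈ 15.7 — strong base; essentially never leaves without prior activation
tert-butoxide: pKₐ(t-BuOH) ≈ 18
amide anion: pKₐ(NH₃) ≈ 38 — extremely strong base; never a leaving group
CH₃⁻: pKₐ(CH₄) ≈ 48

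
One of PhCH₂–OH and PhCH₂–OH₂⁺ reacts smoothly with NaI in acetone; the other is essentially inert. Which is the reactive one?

From PhCH₂–OH the departing group would be OH⁻ (pKₐ(H₂O) ≈ 15.7). Strong base; essentially never leaves without prior activation.
From PhCH₂–OH₂⁺ the leaving group is H₂O (pKₐ(H₃O⁺) ≈ -1.7). Neutral; leaves from a protonated alcohol (R–OH₂⁺).
(In practice PhCH₂–OH₂⁺ is made from PhCH₂–OH by protonation with strong acid, converting the leaving group from hydroxide to neutral water.)

PhCH₂–OH₂⁺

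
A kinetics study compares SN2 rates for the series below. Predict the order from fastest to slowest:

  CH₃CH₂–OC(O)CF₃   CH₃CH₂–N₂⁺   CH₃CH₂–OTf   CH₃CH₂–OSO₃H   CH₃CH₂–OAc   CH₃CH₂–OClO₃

The skeletons are identical, so relative rate is governed entirely by leaving-group ability.
Leaving-group ability tracks the stability of the departed species; conjugate-acid pKₐ is the usual yardstick (lower pKₐ → better LG).
CH₃CH₂–N₂⁺ loses N₂: no meaningful conjugate acid; N₂ departs as an exceptionally stable neutral molecule
CH₃CH₂–OTf loses OTf⁻: pKₐ(CF₃SO₃H (triflic acid)) ≈ -14
CH₃CH₂–OClO₃ loses ClO₄⁻: pKₐ(HClO₄) ≈ -10
CH₃CH₂–OSO₃H loses HSO₄⁻: pKₐ(H₂SO₄) ≈ -3
CH₃CH₂–OC(O)CF₃ loses CF₃COO⁻: pKₐ(CF₃COOH) ≈ 0.2
CH₃CH₂–OAc loses AcO⁻: pKₐ(CH₃COOH) ≈ 4.8

CH₃CH₂–N₂⁺ > CH₃CH₂–OTf > CH₃CH₂–OClO₃ > CH₃CH₂–OSO₃H > CH₃CH₂–OC(O)CF₃ > CH₃CH₂–OAc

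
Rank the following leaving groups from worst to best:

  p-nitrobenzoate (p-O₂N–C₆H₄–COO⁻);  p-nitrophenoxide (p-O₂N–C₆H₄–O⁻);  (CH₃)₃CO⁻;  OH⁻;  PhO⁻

The more stable X⁻ (or X) is on its own — i.e. the weaker a base it is — the better a leaving group it makes.
p-nitrobenzoate (p-O₂N–C₆H₄–COO⁻): pKₐ(p-nitrobenzoic acid) ≈ 3.4 — electron-withdrawing nitro group stabilises the carboxylate
p-nitrophenoxide (p-O₂N–C₆H₄–O⁻): pKₐ(p-nitrophenol) ≈ 7.2 — nitro group delocalises the charge; the classic chromogenic LG
PhO⁻: pKₐ(C₆H₅OH (phenol)) ≈ 10 — resonance into the ring helps, but still a poor LG
OH⁻: pKₐ(H₂O) ≈ 15.7 — strong base; essentially never leaves without prior activation
(CH₃)₃CO⁻: pKₐ(t-BuOH) ≈ 18 — bulky, strongly basic alkoxide
Reversing gives the worst-to-best order requested.

(CH₃)₃CO⁻ < OH⁻ < PhO⁻ < p-nitrophenoxide (p-O₂N–C₆H₄–O⁻) < p-nitrobenzoate (p-O₂N–C₆H₄–COO⁻)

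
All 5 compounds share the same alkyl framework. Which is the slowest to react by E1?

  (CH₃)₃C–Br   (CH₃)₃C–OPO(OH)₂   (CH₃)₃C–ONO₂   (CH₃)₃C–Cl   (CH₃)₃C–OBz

Same R in every case — rank the leaving groups.
Leaving-group ability tracks the stability of the departed species; conjugate-acid pKₐ is the usual yardstick (lower pKₐ → better LG).
(CH₃)₃C–Br loses Br⁻: pKₐ(HBr) ≈ -9
(CH₃)₃C–Cl loses Cl⁻: pKₐ(HCl) ≈ -7
(CH₃)₃C–ONO₂ loses NO₃⁻: pKₐ(HNO₃) ≈ -1.3
(CH₃)₃C–OPO(OH)₂ loses H₂PO₄⁻: pKₐ(H₃PO₄) ≈ 2.1
(CH₃)₃C–OBz loses PhCOO⁻: pKₐ(C₆H₅COOH) ≈ 4.2

(CH₃)₃C–OBz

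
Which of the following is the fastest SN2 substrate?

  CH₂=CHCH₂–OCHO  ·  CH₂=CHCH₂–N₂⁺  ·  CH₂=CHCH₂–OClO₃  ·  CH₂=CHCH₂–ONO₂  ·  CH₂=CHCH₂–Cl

CH₂=CHCH₂–N₂⁺

The skeletons are identical, so relative rate is governed entirely by leaving-group ability.
Leaving-group ability tracks the stability of the departed species; conjugate-acid pKₐ is the usual yardstick (lower pKₐ → better LG).
CH₂=CHCH₂–N₂⁺ loses N₂: no meaningful conjugate acid; N₂ departs as an exceptionally stable neutral molecule
CH₂=CHCH₂–OClO₃ loses ClO₄⁻: pKₐ(HClO₄) ≈ -10
CH₂=CHCH₂–Cl loses Cl⁻: pKₐ(HCl) ≈ -7
CH₂=CHCH₂–ONO₂ loses NO₃⁻: pKₐ(HNO₃) ≈ -1.3
CH₂=CHCH₂–OCHO loses HCOO⁻: pKₐ(HCOOH) ≈ 3.8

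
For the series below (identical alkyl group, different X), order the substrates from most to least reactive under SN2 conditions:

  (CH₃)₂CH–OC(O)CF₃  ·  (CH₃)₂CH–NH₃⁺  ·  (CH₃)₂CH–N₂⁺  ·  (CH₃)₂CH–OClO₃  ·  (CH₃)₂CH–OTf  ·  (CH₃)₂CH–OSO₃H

(CH₃)₂CH–N₂⁺ > (CH₃)₂CH–OTf > (CH₃)₂CH–OClO₃ > (CH₃)₂CH–OSO₃H > (CH₃)₂CH–OC(O)CF₃ > (CH₃)₂CH–NH₃⁺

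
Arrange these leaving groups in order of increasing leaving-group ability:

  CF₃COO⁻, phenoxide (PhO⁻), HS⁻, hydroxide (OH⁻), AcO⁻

CF₃COO⁻: pKₐ(CF₃COOH) ≈ 0.2
AcO⁻: pKₐ(CH₃COOH) ≈ 4.8
HS⁻: pKₐ(H₂S) ≈ 7
phenoxide (PhO⁻): pKₐ(C₆H₅OH (phenol)) ≈ 10
hydroxide (OH⁻): pKₐ(H₂O) ≈ 15.7
Listed from poorest to best leaving group as asked.

hydroxide (OH⁻) < phenoxide (PhO⁻) < HS⁻ < AcO⁻ < CF₃COO⁻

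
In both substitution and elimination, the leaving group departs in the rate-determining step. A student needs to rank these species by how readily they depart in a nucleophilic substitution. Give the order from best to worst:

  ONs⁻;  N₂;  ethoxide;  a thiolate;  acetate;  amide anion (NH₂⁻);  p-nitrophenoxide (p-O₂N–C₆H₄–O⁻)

N₂ > ONs⁻ > acetate > p-nitrophenoxide (p-O₂N–C₆H₄–O⁻) > a thiolate > ethoxide > amide anion (NH₂⁻)

A good leaving group is a weak base: the lower the pKₐ of its conjugate acid, the more readily it departs.
N₂: no meaningful conjugate acid; N₂ departs as an exceptionally stable neutral molecule
ONs⁻: pKₐ(p-O₂NC₆H₄SO₃H) ≈ -3.5
acetate: pKₐ(CH₃COOH) ≈ 4.8 — resonance-stabilised but still a weak base
p-nitrophenoxide (p-O₂N–C₆H₄–O⁻): pKₐ(p-nitrophenol) ≈ 7.2
a thiolate: pKₐ(RSH (a thiol)) ≈ 10.5
ethoxide: pKₐ(CH₃CH₂OH) ≈ 16 — strong base; alkoxides do not leave unassisted
amide anion (NH₂⁻): pKₐ(NH₃) ≈ 38 — extremely strong base; never a leaving group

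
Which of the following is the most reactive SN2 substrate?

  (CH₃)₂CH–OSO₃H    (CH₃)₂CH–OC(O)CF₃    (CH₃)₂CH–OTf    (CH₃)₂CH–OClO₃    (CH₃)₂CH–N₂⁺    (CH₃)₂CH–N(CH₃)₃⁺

(CH₃)₂CH–N₂⁺

Same R in every case — rank the leaving groups.
A good leaving group is a weak base: the lower the pKₐ of its conjugate acid, the more readily it departs.
(CH₃)₂CH–N₂⁺ loses N₂: no meaningful conjugate acid; N₂ departs as an exceptionally stable neutral molecule
(CH₃)₂CH–OTf loses OTf⁻: pKₐ(CF₃SO₃H (triflic acid)) ≈ -14
(CH₃)₂CH–OClO₃ loses ClO₄⁻: pKₐ(HClO₄) ≈ -10
(CH₃)₂CH–OSO₃H loses HSO₄⁻: pKₐ(H₂SO₄) ≈ -3
(CH₃)₂CH–OC(O)CF₃ loses CF₃COO⁻: pKₐ(CF₃COOH) ≈ 0.2
(CH₃)₂CH–N(CH₃)₃⁺ loses NR'₃: pKₐ(R'₃NH⁺) ≈ 10.7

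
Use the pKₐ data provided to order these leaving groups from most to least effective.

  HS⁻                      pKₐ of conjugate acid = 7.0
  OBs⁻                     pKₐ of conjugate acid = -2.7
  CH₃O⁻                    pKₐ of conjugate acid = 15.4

Lower conjugate-acid pKₐ ⇒ weaker base ⇒ better leaving group.
Sorting by the given values: OBs⁻ (-2.7), HS⁻ (7.0), CH₃O⁻ (15.4).

OBs⁻ > HS⁻ > CH₃O⁻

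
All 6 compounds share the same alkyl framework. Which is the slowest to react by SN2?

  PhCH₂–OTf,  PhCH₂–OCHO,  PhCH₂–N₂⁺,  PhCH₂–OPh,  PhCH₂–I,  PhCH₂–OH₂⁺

PhCH₂–OPh

Same R in every case — rank the leaving groups.
Rank by basicity of the departing species: weakest base leaves most easily.
PhCH₂–N₂⁺ loses N₂: no meaningful conjugate acid; N₂ departs as an exceptionally stable neutral molecule
PhCH₂–OTf loses OTf⁻: pKₐ(CF₃SO₃H (triflic acid)) ≈ -14
PhCH₂–I loses I⁻: pKₐ(HI) ≈ -10
PhCH₂–OH₂⁺ loses H₂O: pKₐ(H₃O⁺) ≈ -1.7
PhCH₂–OCHO loses HCOO⁻: pKₐ(HCOOH) ≈ 3.8
PhCH₂–OPh loses PhO⁻: pKₐ(C₆H₅OH (phenol)) ≈ 10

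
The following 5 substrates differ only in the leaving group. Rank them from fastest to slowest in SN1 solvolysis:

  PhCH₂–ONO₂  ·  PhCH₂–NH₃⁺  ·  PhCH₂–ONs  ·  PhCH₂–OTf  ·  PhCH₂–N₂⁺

With the same alkyl group throughout, only the leaving group differentiates the rates.
Leaving-group ability tracks the stability of the departed species; conjugate-acid pKₐ is the usual yardstick (lower pKₐ → better LG).
PhCH₂–N₂⁺ loses N₂: no meaningful conjugate acid; N₂ departs as an exceptionally stable neutral molecule
PhCH₂–OTf loses OTf⁻: pKₐ(CF₃SO₃H (triflic acid)) ≈ -14
PhCH₂–ONs loses ONs⁻: pKₐ(p-O₂NC₆H₄SO₃H) ≈ -3.5
PhCH₂–ONO₂ loses NO₃⁻: pKₐ(HNO₃) ≈ -1.3
PhCH₂–NH₃⁺ loses NH₃: pKₐ(NH₄⁺) ≈ 9.2

PhCH₂–N₂⁺ > PhCH₂–OTf > PhCH₂–ONs > PhCH₂–ONO₂ > PhCH₂–NH₃⁺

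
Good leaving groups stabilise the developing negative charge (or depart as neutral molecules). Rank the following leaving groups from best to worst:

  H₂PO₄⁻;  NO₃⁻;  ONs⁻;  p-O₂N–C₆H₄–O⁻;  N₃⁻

ONs⁻ > NO₃⁻ > H₂PO₄⁻ > N₃⁻ > p-O₂N–C₆H₄–O⁻

Rank by basicity of the departing species: weakest base leaves most easily.
ONs⁻: pKₐ(p-O₂NC₆H₄SO₃H) ≈ -3.5
NO₃⁻: pKₐ(HNO₃) ≈ -1.3
H₂PO₄⁻: pKₐ(H₃PO₄) ≈ 2.1
N₃⁻: pKₐ(HN₃) ≈ 4.7
p-O₂N–C₆H₄–O⁻: pKₐ(p-nitrophenol) ≈ 7.2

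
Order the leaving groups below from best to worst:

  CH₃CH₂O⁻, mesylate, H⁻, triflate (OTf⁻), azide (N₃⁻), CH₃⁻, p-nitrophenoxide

triflate (OTf⁻) > mesylate > azide (N₃⁻) > p-nitrophenoxide > CH₃CH₂O⁻ > H⁻ > CH₃⁻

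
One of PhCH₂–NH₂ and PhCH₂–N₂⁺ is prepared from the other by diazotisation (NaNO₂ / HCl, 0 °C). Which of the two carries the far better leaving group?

PhCH₂–N₂⁺

From PhCH₂–NH₂ the departing group would be NH₂⁻ (pKₐ(NH₃) ≈ 38). Extremely strong base; never a leaving group.
From PhCH₂–N₂⁺ the leaving group is N₂ (no meaningful conjugate acid; N₂ departs as an exceptionally stable neutral molecule).
Diazotisation (NaNO₂ / HCl, 0 °C) works by generating a diazonium salt that expels N₂, making PhCH₂–N₂⁺ enormously more reactive.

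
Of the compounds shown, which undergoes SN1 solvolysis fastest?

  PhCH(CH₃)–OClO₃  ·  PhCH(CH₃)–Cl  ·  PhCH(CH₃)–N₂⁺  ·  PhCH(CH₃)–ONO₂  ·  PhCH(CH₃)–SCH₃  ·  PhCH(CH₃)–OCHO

PhCH(CH₃)–N₂⁺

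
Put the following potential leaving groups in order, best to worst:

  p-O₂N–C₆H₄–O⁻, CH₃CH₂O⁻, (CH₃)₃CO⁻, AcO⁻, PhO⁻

AcO⁻ > p-O₂N–C₆H₄–O⁻ > PhO⁻ > CH₃CH₂O⁻ > (CH₃)₃CO⁻

Leaving-group ability tracks the stability of the departed species; conjugate-acid pKₐ is the usual yardstick (lower pKₐ → better LG).
AcO⁻: pKₐ(CH₃COOH) ≈ 4.8 — resonance-stabilised but still a weak base
p-O₂N–C₆H₄–O⁻: pKₐ(p-nitrophenol) ≈ 7.2
PhO⁻: pKₐ(C₆H₅OH (phenol)) ≈ 10
CH₃CH₂O⁻: pKₐ(CH₃CH₂OH) ≈ 16
(CH₃)₃CO⁻: pKₐ(t-BuOH) ≈ 18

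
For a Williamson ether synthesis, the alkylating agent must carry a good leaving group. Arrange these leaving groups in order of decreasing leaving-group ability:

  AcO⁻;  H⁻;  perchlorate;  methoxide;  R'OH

perchlorate > R'OH > AcO⁻ > methoxide > H⁻

Leaving-group ability tracks the stability of the departed species; conjugate-acid pKₐ is the usual yardstick (lower pKₐ → better LG).
perchlorate: pKₐ(HClO₄) ≈ -10 — extremely weak base; rarely used for safety reasons
R'OH: pKₐ(R'OH₂⁺) ≈ -2.4 — neutral; leaves from a protonated ether (an oxonium ion, R–O(H)R'⁺)
AcO⁻: pKₐ(CH₃COOH) ≈ 4.8 — resonance-stabilised but still a weak base
methoxide: pKₐ(CH₃OH) ≈ 15.5 — strong base; alkoxides do not leave unassisted
H⁻: pKₐ(H₂) ≈ 36 — extremely strong base; leaves only in special hydride-transfer contexts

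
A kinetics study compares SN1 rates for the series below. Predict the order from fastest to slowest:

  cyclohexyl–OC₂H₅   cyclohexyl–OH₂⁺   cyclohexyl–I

cyclohexyl–I > cyclohexyl–OH₂⁺ > cyclohexyl–OC₂H₅

Same R in every case — rank the leaving groups.
Rank by basicity of the departing species: weakest base leaves most easily.
cyclohexyl–I loses I⁻: pKₐ(HI) ≈ -10
cyclohexyl–OH₂⁺ loses H₂O: pKₐ(H₃O⁺) ≈ -1.7
cyclohexyl–OC₂H₅ loses CH₃CH₂O⁻: pKₐ(CH₃CH₂OH) ≈ 16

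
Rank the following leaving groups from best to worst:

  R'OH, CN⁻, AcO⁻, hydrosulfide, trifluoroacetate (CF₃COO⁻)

R'OH > trifluoroacetate (CF₃COO⁻) > AcO⁻ > hydrosulfide > CN⁻

Rank by basicity of the departing species: weakest base leaves most easily.
R'OH: pKₐ(R'OH₂⁺) ≈ -2.4
trifluoroacetate (CF₃COO⁻): pKₐ(CF₃COOH) ≈ 0.2 — strongly electron-withdrawing CF₃ stabilises the carboxylate
AcO⁻: pKₐ(CH₃COOH) ≈ 4.8
hydrosulfide: pKₐ(H₂S) ≈ 7 — larger and more polarisable than the oxygen analogue
CN⁻: pKₐ(HCN) ≈ 9.2 — sp carbon stabilises the charge somewhat, but still a poor LG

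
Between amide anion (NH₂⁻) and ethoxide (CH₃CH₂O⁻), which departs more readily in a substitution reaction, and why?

ethoxide (CH₃CH₂O⁻) is the better leaving group.
pKₐ(CH₃CH₂OH) ≈ 16 versus pKₐ(NH₃) ≈ 38: ethoxide (CH₃CH₂O⁻) is the much weaker base.
Strong base; alkoxides do not leave unassisted.

ethoxide (CH₃CH₂O⁻)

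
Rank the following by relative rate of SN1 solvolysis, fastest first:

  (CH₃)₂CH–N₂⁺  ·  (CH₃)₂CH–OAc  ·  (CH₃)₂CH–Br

The skeletons are identical, so relative rate is governed entirely by leaving-group ability.
Rank by basicity of the departing species: weakest base leaves most easily.
(CH₃)₂CH–N₂⁺ loses N₂: no meaningful conjugate acid; N₂ departs as an exceptionally stable neutral molecule
(CH₃)₂CH–Br loses Br⁻: pKₐ(HBr) ≈ -9
(CH₃)₂CH–OAc loses AcO⁻: pKₐ(CH₃COOH) ≈ 4.8

(CH₃)₂CH–N₂⁺ > (CH₃)₂CH–Br > (CH₃)₂CH–OAc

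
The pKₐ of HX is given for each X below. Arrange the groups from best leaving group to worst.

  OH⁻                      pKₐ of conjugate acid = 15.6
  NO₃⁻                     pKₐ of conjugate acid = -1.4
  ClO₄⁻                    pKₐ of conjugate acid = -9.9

ClO₄⁻ > NO₃⁻ > OH⁻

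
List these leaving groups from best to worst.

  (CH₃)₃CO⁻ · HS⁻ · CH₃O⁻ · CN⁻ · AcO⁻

Leaving-group ability tracks the stability of the departed species; conjugate-acid pKₐ is the usual yardstick (lower pKₐ → better LG).
AcO⁻: pKₐ(CH₃COOH) ≈ 4.8 — resonance-stabilised but still a weak base
HS⁻: pKₐ(H₂S) ≈ 7
CN⁻: pKₐ(HCN) ≈ 9.2 — sp carbon stabilises the charge somewhat, but still a poor LG
CH₃O⁻: pKₐ(CH₃OH) ≈ 15.5
(CH₃)₃CO⁻: pKₐ(t-BuOH) ≈ 18 — bulky, strongly basic alkoxide

AcO⁻ > HS⁻ > CN⁻ > CH₃O⁻ > (CH₃)₃CO⁻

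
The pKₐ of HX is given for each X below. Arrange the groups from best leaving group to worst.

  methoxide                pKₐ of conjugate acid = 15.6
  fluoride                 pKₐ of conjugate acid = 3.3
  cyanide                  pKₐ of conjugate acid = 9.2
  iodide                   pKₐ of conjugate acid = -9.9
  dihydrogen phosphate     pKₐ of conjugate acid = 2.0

Lower conjugate-acid pKₐ ⇒ weaker base ⇒ better leaving group.
Sorting by the given values: iodide (-9.9), dihydrogen phosphate (2.0), fluoride (3.3), cyanide (9.2), methoxide (15.6).

iodide > dihydrogen phosphate > fluoride > cyanide > methoxide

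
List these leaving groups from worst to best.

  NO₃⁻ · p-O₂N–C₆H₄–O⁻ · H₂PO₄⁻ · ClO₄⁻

A good leaving group is a weak base: the lower the pKₐ of its conjugate acid, the more readily it departs.
ClO₄⁻: pKₐ(HClO₄) ≈ -10
NO₃⁻: pKₐ(HNO₃) ≈ -1.3
H₂PO₄⁻: pKₐ(H₃PO₄) ≈ 2.1
p-O₂N–C₆H₄–O⁻: pKₐ(p-nitrophenol) ≈ 7.2
The question asks for worst first, so the sequence is read in increasing leaving-group ability.

p-O₂N–C₆H₄–O⁻ < H₂PO₄⁻ < NO₃⁻ < ClO₄⁻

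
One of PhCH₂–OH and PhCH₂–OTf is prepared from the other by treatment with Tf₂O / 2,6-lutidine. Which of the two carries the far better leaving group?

From PhCH₂–OH the departing group would be OH⁻ (pKₐ(H₂O) ≈ 15.7). Strong base; essentially never leaves without prior activation.
From PhCH₂–OTf the leaving group is OTf⁻ (pKₐ(CF₃SO₃H (triflic acid)) ≈ -14). Charge spread over three oxygens and a CF₃ group; the premier leaving group in synthesis.
Treatment with Tf₂O / 2,6-lutidine works by converting the hydroxyl into a triflate, making PhCH₂–OTf enormously more reactive.

PhCH₂–OTf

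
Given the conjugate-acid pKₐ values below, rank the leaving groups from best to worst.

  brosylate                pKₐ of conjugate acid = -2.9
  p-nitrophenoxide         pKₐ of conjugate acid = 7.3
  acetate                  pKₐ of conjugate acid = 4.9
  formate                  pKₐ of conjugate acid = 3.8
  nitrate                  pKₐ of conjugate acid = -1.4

Lower conjugate-acid pKₐ ⇒ weaker base ⇒ better leaving group.
Sorting by the given values: brosylate (-2.9), nitrate (-1.4), formate (3.8), acetate (4.9), p-nitrophenoxide (7.3).

brosylate > nitrate > formate > acetate > p-nitrophenoxide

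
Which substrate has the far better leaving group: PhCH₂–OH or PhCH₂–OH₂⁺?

PhCH₂–OH₂⁺

From PhCH₂–OH the departing group would be OH⁻ (pKₐ(H₂O) ≈ 15.7). Strong base; essentially never leaves without prior activation.
From PhCH₂–OH₂⁺ the leaving group is H₂O (pKₐ(H₃O⁺) ≈ -1.7). Neutral; leaves from a protonated alcohol (R–OH₂⁺).
(In practice PhCH₂–OH₂⁺ is made from PhCH₂–OH by protonation with strong acid, converting the leaving group from hydroxide to neutral water.)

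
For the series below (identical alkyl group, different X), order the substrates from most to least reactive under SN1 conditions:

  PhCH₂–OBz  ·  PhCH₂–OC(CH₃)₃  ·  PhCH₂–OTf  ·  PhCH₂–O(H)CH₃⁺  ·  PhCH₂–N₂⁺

Same R in every case — rank the leaving groups.
A good leaving group is a weak base: the lower the pKₐ of its conjugate acid, the more readily it departs.
PhCH₂–N₂⁺ loses N₂: no meaningful conjugate acid; N₂ departs as an exceptionally stable neutral molecule
PhCH₂–OTf loses OTf⁻: pKₐ(CF₃SO₃H (triflic acid)) ≈ -14
PhCH₂–O(H)CH₃⁺ loses R'OH: pKₐ(R'OH₂⁺) ≈ -2.4
PhCH₂–OBz loses PhCOO⁻: pKₐ(C₆H₅COOH) ≈ 4.2
PhCH₂–OC(CH₃)₃ loses (CH₃)₃CO⁻: pKₐ(t-BuOH) ≈ 18

PhCH₂–N₂⁺ > PhCH₂–OTf > PhCH₂–O(H)CH₃⁺ > PhCH₂–OBz > PhCH₂–OC(CH₃)₃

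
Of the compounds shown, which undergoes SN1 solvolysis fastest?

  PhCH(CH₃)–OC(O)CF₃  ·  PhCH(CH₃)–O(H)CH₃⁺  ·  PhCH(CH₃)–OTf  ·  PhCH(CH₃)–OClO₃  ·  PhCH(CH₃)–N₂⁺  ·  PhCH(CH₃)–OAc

PhCH(CH₃)–N₂⁺

Same R in every case — rank the leaving groups.
Rank by basicity of the departing species: weakest base leaves most easily.
PhCH(CH₃)–N₂⁺ loses N₂: no meaningful conjugate acid; N₂ departs as an exceptionally stable neutral molecule
PhCH(CH₃)–OTf loses OTf⁻: pKₐ(CF₃SO₃H (triflic acid)) ≈ -14
PhCH(CH₃)–OClO₃ loses ClO₄⁻: pKₐ(HClO₄) ≈ -10
PhCH(CH₃)–O(H)CH₃⁺ loses R'OH: pKₐ(R'OH₂⁺) ≈ -2.4
PhCH(CH₃)–OC(O)CF₃ loses CF₃COO⁻: pKₐ(CF₃COOH) ≈ 0.2
PhCH(CH₃)–OAc loses AcO⁻: pKₐ(CH₃COOH) ≈ 4.8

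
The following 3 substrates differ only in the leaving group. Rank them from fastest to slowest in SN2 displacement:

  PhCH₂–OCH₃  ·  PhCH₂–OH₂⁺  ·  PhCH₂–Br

PhCH₂–Br > PhCH₂–OH₂⁺ > PhCH₂–OCH₃

With the same alkyl group throughout, only the leaving group differentiates the rates.
The more stable X⁻ (or X) is on its own — i.e. the weaker a base it is — the better a leaving group it makes.
PhCH₂–Br loses Br⁻: pKₐ(HBr) ≈ -9
PhCH₂–OH₂⁺ loses H₂O: pKₐ(H₃O⁺) ≈ -1.7
PhCH₂–OCH₃ loses CH₃O⁻: pKₐ(CH₃OH) ≈ 15.5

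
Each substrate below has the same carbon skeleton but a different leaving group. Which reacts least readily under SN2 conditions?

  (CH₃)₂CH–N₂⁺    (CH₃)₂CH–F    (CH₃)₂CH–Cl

(CH₃)₂CH–F

Identical carbon frameworks mean the comparison reduces to leaving-group quality.
Rank by basicity of the departing species: weakest base leaves most easily.
(CH₃)₂CH–N₂⁺ loses N₂: no meaningful conjugate acid; N₂ departs as an exceptionally stable neutral molecule
(CH₃)₂CH–Cl loses Cl⁻: pKₐ(HCl) ≈ -7
(CH₃)₂CH–F loses F⁻: pKₐ(HF) ≈ 3.2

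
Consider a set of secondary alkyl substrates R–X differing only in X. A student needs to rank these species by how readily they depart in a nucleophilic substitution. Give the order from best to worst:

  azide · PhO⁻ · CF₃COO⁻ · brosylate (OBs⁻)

brosylate (OBs⁻) > CF₃COO⁻ > azide > PhO⁻

Rank by basicity of the departing species: weakest base leaves most easily.
brosylate (OBs⁻): pKₐ(p-BrC₆H₄SO₃H) ≈ -2.8 — arenesulfonate with a p-bromo substituent
CF₃COO⁻: pKₐ(CF₃COOH) ≈ 0.2 — strongly electron-withdrawing CF₃ stabilises the carboxylate
azide: pKₐ(HN₃) ≈ 4.7 — linear, resonance-stabilised
PhO⁻: pKₐ(C₆H₅OH (phenol)) ≈ 10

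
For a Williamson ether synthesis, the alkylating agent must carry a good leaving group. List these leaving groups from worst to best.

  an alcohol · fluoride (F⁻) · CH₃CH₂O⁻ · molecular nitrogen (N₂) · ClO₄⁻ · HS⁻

The more stable X⁻ (or X) is on its own — i.e. the weaker a base it is — the better a leaving group it makes.
molecular nitrogen (N₂): no meaningful conjugate acid; N₂ departs as an exceptionally stable neutral molecule
ClO₄⁻: pKₐ(HClO₄) ≈ -10
an alcohol: pKₐ(R'OH₂⁺) ≈ -2.4
fluoride (F⁻): pKₐ(HF) ≈ 3.2
HS⁻: pKₐ(H₂S) ≈ 7
CH₃CH₂O⁻: pKₐ(CH₃CH₂OH) ≈ 16
Listed from poorest to best leaving group as asked.

CH₃CH₂O⁻ < HS⁻ < fluoride (F⁻) < an alcohol < ClO₄⁻ < molecular nitrogen (N₂)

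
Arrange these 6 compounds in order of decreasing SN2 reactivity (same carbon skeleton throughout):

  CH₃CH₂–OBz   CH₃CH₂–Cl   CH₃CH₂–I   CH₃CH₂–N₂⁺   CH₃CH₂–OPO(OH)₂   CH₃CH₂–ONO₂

CH₃CH₂–N₂⁺ > CH₃CH₂–I > CH₃CH₂–Cl > CH₃CH₂–ONO₂ > CH₃CH₂–OPO(OH)₂ > CH₃CH₂–OBz

Identical carbon frameworks mean the comparison reduces to leaving-group quality.
Rank by basicity of the departing species: weakest base leaves most easily.
CH₃CH₂–N₂⁺ loses N₂: no meaningful conjugate acid; N₂ departs as an exceptionally stable neutral molecule
CH₃CH₂–I loses I⁻: pKₐ(HI) ≈ -10
CH₃CH₂–Cl loses Cl⁻: pKₐ(HCl) ≈ -7
CH₃CH₂–ONO₂ loses NO₃⁻: pKₐ(HNO₃) ≈ -1.3
CH₃CH₂–OPO(OH)₂ loses H₂PO₄⁻: pKₐ(H₃PO₄) ≈ 2.1
CH₃CH₂–OBz loses PhCOO⁻: pKₐ(C₆H₅COOH) ≈ 4.2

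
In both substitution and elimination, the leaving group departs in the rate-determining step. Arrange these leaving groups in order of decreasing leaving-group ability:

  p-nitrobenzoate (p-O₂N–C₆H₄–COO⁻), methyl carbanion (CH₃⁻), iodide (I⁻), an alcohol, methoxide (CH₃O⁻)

iodide (I⁻) > an alcohol > p-nitrobenzoate (p-O₂N–C₆H₄–COO⁻) > methoxide (CH₃O⁻) > methyl carbanion (CH₃⁻)

A good leaving group is a weak base: the lower the pKₐ of its conjugate acid, the more readily it departs.
iodide (I⁻): pKₐ(HI) ≈ -10 — large, highly polarisable; very weak base
an alcohol: pKₐ(R'OH₂⁺) ≈ -2.4 — neutral; leaves from a protonated ether (an oxonium ion, R–O(H)R'⁺)
p-nitrobenzoate (p-O₂N–C₆H₄–COO⁻): pKₐ(p-nitrobenzoic acid) ≈ 3.4
methoxide (CH₃O⁻): pKₐ(CH₃OH) ≈ 15.5 — strong base; alkoxides do not leave unassisted
methyl carbanion (CH₃⁻): pKₐ(CH₄) ≈ 48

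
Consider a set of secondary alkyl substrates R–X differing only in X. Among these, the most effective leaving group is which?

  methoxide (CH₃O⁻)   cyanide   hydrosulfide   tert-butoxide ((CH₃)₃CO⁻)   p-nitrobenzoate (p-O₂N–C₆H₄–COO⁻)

p-nitrobenzoate (p-O₂N–C₆H₄–COO⁻)

Rank by basicity of the departing species: weakest base leaves most easily.
p-nitrobenzoate (p-O₂N–C₆H₄–COO⁻): pKₐ(p-nitrobenzoic acid) ≈ 3.4
hydrosulfide: pKₐ(H₂S) ≈ 7
cyanide: pKₐ(HCN) ≈ 9.2
methoxide (CH₃O⁻): pKₐ(CH₃OH) ≈ 15.5
tert-butoxide ((CH₃)₃CO⁻): pKₐ(t-BuOH) ≈ 18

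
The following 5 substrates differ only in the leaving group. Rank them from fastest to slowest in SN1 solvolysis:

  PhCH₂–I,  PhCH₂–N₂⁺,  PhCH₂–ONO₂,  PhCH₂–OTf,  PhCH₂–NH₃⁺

The skeletons are identical, so relative rate is governed entirely by leaving-group ability.
A good leaving group is a weak base: the lower the pKₐ of its conjugate acid, the more readily it departs.
PhCH₂–N₂⁺ loses N₂: no meaningful conjugate acid; N₂ departs as an exceptionally stable neutral molecule
PhCH₂–OTf loses OTf⁻: pKₐ(CF₃SO₃H (triflic acid)) ≈ -14
PhCH₂–I loses I⁻: pKₐ(HI) ≈ -10
PhCH₂–ONO₂ loses NO₃⁻: pKₐ(HNO₃) ≈ -1.3
PhCH₂–NH₃⁺ loses NH₃: pKₐ(NH₄⁺) ≈ 9.2

PhCH₂–N₂⁺ > PhCH₂–OTf > PhCH₂–I > PhCH₂–ONO₂ > PhCH₂–NH₃⁺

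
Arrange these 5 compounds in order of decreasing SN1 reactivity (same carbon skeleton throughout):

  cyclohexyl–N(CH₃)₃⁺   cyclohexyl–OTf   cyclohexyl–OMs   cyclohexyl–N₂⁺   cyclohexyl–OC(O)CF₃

Identical carbon frameworks mean the comparison reduces to leaving-group quality.
Leaving-group ability tracks the stability of the departed species; conjugate-acid pKₐ is the usual yardstick (lower pKₐ → better LG).
cyclohexyl–N₂⁺ loses N₂: no meaningful conjugate acid; N₂ departs as an exceptionally stable neutral molecule
cyclohexyl–OTf loses OTf⁻: pKₐ(CF₃SO₃H (triflic acid)) ≈ -14
cyclohexyl–OMs loses OMs⁻: pKₐ(CH₃SO₃H (MsOH)) ≈ -1.9
cyclohexyl–OC(O)CF₃ loses CF₃COO⁻: pKₐ(CF₃COOH) ≈ 0.2
cyclohexyl–N(CH₃)₃⁺ loses NR'₃: pKₐ(R'₃NH⁺) ≈ 10.7

cyclohexyl–N₂⁺ > cyclohexyl–OTf > cyclohexyl–OMs > cyclohexyl–OC(O)CF₃ > cyclohexyl–N(CH₃)₃⁺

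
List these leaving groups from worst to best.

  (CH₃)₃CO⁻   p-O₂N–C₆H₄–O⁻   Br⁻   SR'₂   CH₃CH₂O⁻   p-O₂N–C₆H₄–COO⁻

Br⁻: pKₐ(HBr) ≈ -9
SR'₂: pKₐ(R'₂SH⁺) ≈ -7
p-O₂N–C₆H₄–COO⁻: pKₐ(p-nitrobenzoic acid) ≈ 3.4 — electron-withdrawing nitro group stabilises the carboxylate
p-O₂N–C₆H₄–O⁻: pKₐ(p-nitrophenol) ≈ 7.2 — nitro group delocalises the charge; the classic chromogenic LG
CH₃CH₂O⁻: pKₐ(CH₃CH₂OH) ≈ 16
(CH₃)₃CO⁻: pKₐ(t-BuOH) ≈ 18 — bulky, strongly basic alkoxide
Reversing gives the worst-to-best order requested.

(CH₃)₃CO⁻ < CH₃CH₂O⁻ < p-O₂N–C₆H₄–O⁻ < p-O₂N–C₆H₄–COO⁻ < SR'₂ < Br⁻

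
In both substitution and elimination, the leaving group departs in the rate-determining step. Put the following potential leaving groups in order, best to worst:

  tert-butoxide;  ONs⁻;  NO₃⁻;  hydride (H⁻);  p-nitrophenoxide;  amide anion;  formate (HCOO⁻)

The more stable X⁻ (or X) is on its own — i.e. the weaker a base it is — the better a leaving group it makes.
ONs⁻: pKₐ(p-O₂NC₆H₄SO₃H) ≈ -3.5 — p-nitro group further stabilises the sulfonate
NO₃⁻: pKₐ(HNO₃) ≈ -1.3
formate (HCOO⁻): pKₐ(HCOOH) ≈ 3.8
p-nitrophenoxide: pKₐ(p-nitrophenol) ≈ 7.2
tert-butoxide: pKₐ(t-BuOH) ≈ 18 — bulky, strongly basic alkoxide
hydride (H⁻): pKₐ(H₂) ≈ 36
amide anion: pKₐ(NH₃) ≈ 38

ONs⁻ > NO₃⁻ > formate (HCOO⁻) > p-nitrophenoxide > tert-butoxide > hydride (H⁻) > amide anion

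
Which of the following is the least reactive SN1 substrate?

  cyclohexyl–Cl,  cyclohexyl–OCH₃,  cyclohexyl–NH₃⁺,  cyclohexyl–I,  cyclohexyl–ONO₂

cyclohexyl–OCH₃

The skeletons are identical, so relative rate is governed entirely by leaving-group ability.
Leaving-group ability tracks the stability of the departed species; conjugate-acid pKₐ is the usual yardstick (lower pKₐ → better LG).
cyclohexyl–I loses I⁻: pKₐ(HI) ≈ -10
cyclohexyl–Cl loses Cl⁻: pKₐ(HCl) ≈ -7
cyclohexyl–ONO₂ loses NO₃⁻: pKₐ(HNO₃) ≈ -1.3
cyclohexyl–NH₃⁺ loses NH₃: pKₐ(NH₄⁺) ≈ 9.2
cyclohexyl–OCH₃ loses CH₃O⁻: pKₐ(CH₃OH) ≈ 15.5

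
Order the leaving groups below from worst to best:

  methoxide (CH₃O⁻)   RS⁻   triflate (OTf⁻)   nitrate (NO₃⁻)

methoxide (CH₃O⁻) < RS⁻ < nitrate (NO₃⁻) < triflate (OTf⁻)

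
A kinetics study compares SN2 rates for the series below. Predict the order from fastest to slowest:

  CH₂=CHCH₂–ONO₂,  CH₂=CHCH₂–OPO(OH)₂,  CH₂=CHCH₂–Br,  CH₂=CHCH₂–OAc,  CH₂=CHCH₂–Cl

Same R in every case — rank the leaving groups.
The more stable X⁻ (or X) is on its own — i.e. the weaker a base it is — the better a leaving group it makes.
CH₂=CHCH₂–Br loses Br⁻: pKₐ(HBr) ≈ -9
CH₂=CHCH₂–Cl loses Cl⁻: pKₐ(HCl) ≈ -7
CH₂=CHCH₂–ONO₂ loses NO₃⁻: pKₐ(HNO₃) ≈ -1.3
CH₂=CHCH₂–OPO(OH)₂ loses H₂PO₄⁻: pKₐ(H₃PO₄) ≈ 2.1
CH₂=CHCH₂–OAc loses AcO⁻: pKₐ(CH₃COOH) ≈ 4.8

CH₂=CHCH₂–Br > CH₂=CHCH₂–Cl > CH₂=CHCH₂–ONO₂ > CH₂=CHCH₂–OPO(OH)₂ > CH₂=CHCH₂–OAc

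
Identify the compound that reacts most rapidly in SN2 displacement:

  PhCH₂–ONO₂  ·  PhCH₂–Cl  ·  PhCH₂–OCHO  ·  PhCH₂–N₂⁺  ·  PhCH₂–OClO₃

The skeletons are identical, so relative rate is governed entirely by leaving-group ability.
A good leaving group is a weak base: the lower the pKₐ of its conjugate acid, the more readily it departs.
PhCH₂–N₂⁺ loses N₂: no meaningful conjugate acid; N₂ departs as an exceptionally stable neutral molecule
PhCH₂–OClO₃ loses ClO₄⁻: pKₐ(HClO₄) ≈ -10
PhCH₂–Cl loses Cl⁻: pKₐ(HCl) ≈ -7
PhCH₂–ONO₂ loses NO₃⁻: pKₐ(HNO₃) ≈ -1.3
PhCH₂–OCHO loses HCOO⁻: pKₐ(HCOOH) ≈ 3.8

PhCH₂–N₂⁺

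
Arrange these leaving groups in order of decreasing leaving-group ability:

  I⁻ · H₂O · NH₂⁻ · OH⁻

Leaving-group ability tracks the stability of the departed species; conjugate-acid pKₐ is the usual yardstick (lower pKₐ → better LG).
I⁻: pKₐ(HI) ≈ -10
H₂O: pKₐ(H₃O⁺) ≈ -1.7
OH⁻: pKₐ(H₂O) ≈ 15.7
NH₂⁻: pKₐ(NH₃) ≈ 38

I⁻ > H₂O > OH⁻ > NH₂⁻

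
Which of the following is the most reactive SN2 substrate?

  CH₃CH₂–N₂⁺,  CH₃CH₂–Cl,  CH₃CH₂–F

The skeletons are identical, so relative rate is governed entirely by leaving-group ability.
Rank by basicity of the departing species: weakest base leaves most easily.
CH₃CH₂–N₂⁺ loses N₂: no meaningful conjugate acid; N₂ departs as an exceptionally stable neutral molecule
CH₃CH₂–Cl loses Cl⁻: pKₐ(HCl) ≈ -7
CH₃CH₂–F loses F⁻: pKₐ(HF) ≈ 3.2

CH₃CH₂–N₂⁺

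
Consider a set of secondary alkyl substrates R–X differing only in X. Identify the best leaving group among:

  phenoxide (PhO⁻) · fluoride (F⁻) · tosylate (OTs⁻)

tosylate (OTs⁻)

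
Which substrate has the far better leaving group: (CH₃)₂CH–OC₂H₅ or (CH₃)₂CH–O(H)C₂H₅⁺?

From (CH₃)₂CH–OC₂H₅ the departing group would be CH₃CH₂O⁻ (pKₐ(CH₃CH₂OH) ≈ 16). Strong base; alkoxides do not leave unassisted.
From (CH₃)₂CH–O(H)C₂H₅⁺ the leaving group is R'OH (pKₐ(R'OH₂⁺) ≈ -2.4). Neutral; leaves from a protonated ether (an oxonium ion, R–O(H)R'⁺).
(In practice (CH₃)₂CH–O(H)C₂H₅⁺ is made from (CH₃)₂CH–OC₂H₅ by protonation with concentrated HBr, allowing neutral ethanol, rather than ethoxide, to depart.)

(CH₃)₂CH–O(H)C₂H₅⁺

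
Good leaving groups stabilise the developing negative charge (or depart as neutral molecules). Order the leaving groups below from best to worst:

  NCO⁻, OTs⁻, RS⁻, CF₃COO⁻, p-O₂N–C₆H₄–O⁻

OTs⁻: pKₐ(p-CH₃C₆H₄SO₃H (TsOH)) ≈ -2.8
CF₃COO⁻: pKₐ(CF₃COOH) ≈ 0.2
NCO⁻: pKₐ(HOCN) ≈ 3.5
p-O₂N–C₆H₄–O⁻: pKₐ(p-nitrophenol) ≈ 7.2
RS⁻: pKₐ(RSH (a thiol)) ≈ 10.5

OTs⁻ > CF₃COO⁻ > NCO⁻ > p-O₂N–C₆H₄–O⁻ > RS⁻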